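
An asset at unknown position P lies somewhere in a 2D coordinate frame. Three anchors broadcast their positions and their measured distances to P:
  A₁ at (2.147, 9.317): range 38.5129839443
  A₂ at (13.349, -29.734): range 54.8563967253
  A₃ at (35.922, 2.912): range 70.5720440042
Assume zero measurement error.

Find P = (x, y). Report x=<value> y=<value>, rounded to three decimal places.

eq1: (x − 2.147)² + (y − 9.317)² = 38.5129839443²
eq2: (x − 13.349)² + (y + 29.734)² = 54.8563967253²
eq3: (x − 35.922)² + (y − 2.912)² = 70.5720440042²
eq1−eq3, eq1−eq2 (x²,y² cancel):
  67.550·x − 12.810·y = -2289.709733
  22.404·x − 78.102·y = -555.083870
det = 67.550·-78.102 − -12.810·22.404 = -4988.794860
x = (-2289.709733·-78.102 − -12.810·-555.083870) / -4988.794860 = -34.421196
y = (67.550·-555.083870 − -2289.709733·22.404) / -4988.794860 = -2.766749

x=-34.421 y=-2.767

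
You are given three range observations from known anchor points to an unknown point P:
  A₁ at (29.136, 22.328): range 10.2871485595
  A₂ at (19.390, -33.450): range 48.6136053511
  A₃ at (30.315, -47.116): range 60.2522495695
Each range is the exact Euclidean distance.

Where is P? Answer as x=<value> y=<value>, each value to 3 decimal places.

eq1: (x − 29.136)² + (y − 22.328)² = 10.2871485595²
eq2: (x − 19.390)² + (y + 33.450)² = 48.6136053511²
eq3: (x − 30.315)² + (y + 47.116)² = 60.2522495695²
eq2−eq1, eq2−eq3 (x²,y² cancel):
  19.492·x + 111.556·y = 2110.028680
  21.850·x − 27.332·y = 376.991128
det = 19.492·-27.332 − 111.556·21.850 = -2970.253944
x = (2110.028680·-27.332 − 111.556·376.991128) / -2970.253944 = 33.575219
y = (19.492·376.991128 − 2110.028680·21.850) / -2970.253944 = 13.047981

x=33.575 y=13.048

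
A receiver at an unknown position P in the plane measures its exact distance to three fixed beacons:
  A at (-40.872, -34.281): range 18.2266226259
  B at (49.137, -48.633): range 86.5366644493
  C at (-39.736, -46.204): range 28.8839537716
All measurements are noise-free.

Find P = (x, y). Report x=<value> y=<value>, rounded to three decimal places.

eq1: (x + 40.872)² + (y + 34.281)² = 18.2266226259²
eq2: (x − 49.137)² + (y + 48.633)² = 86.5366644493²
eq3: (x + 39.736)² + (y + 46.204)² = 28.8839537716²
eq1−eq2, eq1−eq3 (x²,y² cancel):
  180.018·x − 28.704·y = -5222.478409
  2.272·x − 23.846·y = 365.978954
det = 180.018·-23.846 − -28.704·2.272 = -4227.493740
x = (-5222.478409·-23.846 − -28.704·365.978954) / -4227.493740 = -31.943342
y = (180.018·365.978954 − -5222.478409·2.272) / -4227.493740 = -18.391102

x=-31.943 y=-18.391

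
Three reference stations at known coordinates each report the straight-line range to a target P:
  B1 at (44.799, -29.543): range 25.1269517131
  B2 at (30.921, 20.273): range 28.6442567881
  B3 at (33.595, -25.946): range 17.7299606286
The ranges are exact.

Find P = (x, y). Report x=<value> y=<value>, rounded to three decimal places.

eq1: (x − 44.799)² + (y + 29.543)² = 25.1269517131²
eq2: (x − 30.921)² + (y − 20.273)² = 28.6442567881²
eq3: (x − 33.595)² + (y + 25.946)² = 17.7299606286²
eq3−eq2, eq3−eq1 (x²,y² cancel):
  -5.348·x + 92.438·y = -940.858114
  22.408·x − 7.194·y = 760.908111
det = -5.348·-7.194 − 92.438·22.408 = -2032.877192
x = (-940.858114·-7.194 − 92.438·760.908111) / -2032.877192 = 31.270109
y = (-5.348·760.908111 − -940.858114·22.408) / -2032.877192 = -8.369129

x=31.270 y=-8.369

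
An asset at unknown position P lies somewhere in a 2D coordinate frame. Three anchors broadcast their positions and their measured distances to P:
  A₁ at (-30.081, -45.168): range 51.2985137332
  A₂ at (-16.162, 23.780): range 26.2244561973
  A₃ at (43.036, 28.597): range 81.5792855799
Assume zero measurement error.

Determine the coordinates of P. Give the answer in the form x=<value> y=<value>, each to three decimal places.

eq1: (x + 30.081)² + (y + 45.168)² = 51.2985137332²
eq2: (x + 16.162)² + (y − 23.780)² = 26.2244561973²
eq3: (x − 43.036)² + (y − 28.597)² = 81.5792855799²
eq1−eq3, eq1−eq2 (x²,y² cancel):
  146.234·x + 147.530·y = -4298.771404
  27.838·x + 137.896·y = -174.500733
det = 146.234·137.896 − 147.530·27.838 = 16058.143524
x = (-4298.771404·137.896 − 147.530·-174.500733) / 16058.143524 = -35.311634
y = (146.234·-174.500733 − -4298.771404·27.838) / 16058.143524 = 5.863147

x=-35.312 y=5.863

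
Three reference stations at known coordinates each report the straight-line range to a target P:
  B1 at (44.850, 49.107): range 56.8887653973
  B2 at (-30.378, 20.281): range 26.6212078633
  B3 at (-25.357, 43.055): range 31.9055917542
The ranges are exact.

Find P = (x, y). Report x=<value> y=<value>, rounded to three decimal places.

x=-3.766 y=19.564

eq1: (x − 44.850)² + (y − 49.107)² = 56.8887653973²
eq2: (x + 30.378)² + (y − 20.281)² = 26.6212078633²
eq3: (x + 25.357)² + (y − 43.055)² = 31.9055917542²
eq3−eq1, eq3−eq2 (x²,y² cancel):
  140.414·x + 12.104·y = -292.055368
  -10.042·x − 45.548·y = -853.290552
det = 140.414·-45.548 − 12.104·-10.042 = -6274.028504
x = (-292.055368·-45.548 − 12.104·-853.290552) / -6274.028504 = -3.766442
y = (140.414·-853.290552 − -292.055368·-10.042) / -6274.028504 = 19.564266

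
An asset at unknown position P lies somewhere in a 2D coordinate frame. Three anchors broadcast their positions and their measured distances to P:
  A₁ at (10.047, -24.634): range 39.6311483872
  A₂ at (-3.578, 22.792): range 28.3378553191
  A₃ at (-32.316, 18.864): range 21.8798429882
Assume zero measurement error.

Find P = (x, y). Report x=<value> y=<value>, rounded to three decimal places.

eq1: (x − 10.047)² + (y + 24.634)² = 39.6311483872²
eq2: (x + 3.578)² + (y − 22.792)² = 28.3378553191²
eq3: (x + 32.316)² + (y − 18.864)² = 21.8798429882²
eq2−eq3, eq2−eq1 (x²,y² cancel):
  -57.476·x − 7.856·y = 1192.203519
  27.250·x − 94.852·y = -592.095061
det = -57.476·-94.852 − -7.856·27.250 = 5665.789552
x = (1192.203519·-94.852 − -7.856·-592.095061) / 5665.789552 = -20.779873
y = (-57.476·-592.095061 − 1192.203519·27.250) / 5665.789552 = 0.272462

x=-20.780 y=0.272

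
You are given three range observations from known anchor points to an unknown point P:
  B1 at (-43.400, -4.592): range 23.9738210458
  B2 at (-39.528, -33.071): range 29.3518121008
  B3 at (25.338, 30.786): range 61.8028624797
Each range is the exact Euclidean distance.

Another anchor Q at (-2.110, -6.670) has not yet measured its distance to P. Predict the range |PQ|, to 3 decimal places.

18.655

eq1: (x + 43.400)² + (y + 4.592)² = 23.9738210458²
eq2: (x + 39.528)² + (y + 33.071)² = 29.3518121008²
eq3: (x − 25.338)² + (y − 30.786)² = 61.8028624797²
eq3−eq2, eq3−eq1 (x²,y² cancel):
  -129.732·x − 127.714·y = 4024.426722
  -137.476·x − 70.756·y = 3559.704139
det = -129.732·-70.756 − -127.714·-137.476 = -8378.292472
x = (4024.426722·-70.756 − -127.714·3559.704139) / -8378.292472 = -20.275219
y = (-129.732·3559.704139 − 4024.426722·-137.476) / -8378.292472 = -10.915655
|P − Q| = √((-20.275219 − -2.110)² + (-10.915655 − -6.670)²) = 18.654779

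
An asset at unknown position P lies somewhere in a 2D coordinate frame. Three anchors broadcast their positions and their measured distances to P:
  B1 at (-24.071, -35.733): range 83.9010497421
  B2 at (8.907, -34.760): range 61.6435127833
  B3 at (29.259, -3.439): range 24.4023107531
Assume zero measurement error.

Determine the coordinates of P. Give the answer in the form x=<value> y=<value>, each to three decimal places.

eq1: (x + 24.071)² + (y + 35.733)² = 83.9010497421²
eq2: (x − 8.907)² + (y + 34.760)² = 61.6435127833²
eq3: (x − 29.259)² + (y + 3.439)² = 24.4023107531²
eq3−eq1, eq3−eq2 (x²,y² cancel):
  -106.660·x − 64.588·y = -5455.568850
  -40.704·x − 62.642·y = -2784.773451
det = -106.660·-62.642 − -64.588·-40.704 = 4052.405768
x = (-5455.568850·-62.642 − -64.588·-2784.773451) / 4052.405768 = 39.947825
y = (-106.660·-2784.773451 − -5455.568850·-40.704) / 4052.405768 = 18.497768

x=39.948 y=18.498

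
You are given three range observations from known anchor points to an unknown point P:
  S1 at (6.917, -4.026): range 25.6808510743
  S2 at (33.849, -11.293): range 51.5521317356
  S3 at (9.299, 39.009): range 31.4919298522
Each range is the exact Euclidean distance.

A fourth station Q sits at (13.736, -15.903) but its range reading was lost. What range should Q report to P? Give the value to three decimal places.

39.132

eq1: (x − 6.917)² + (y + 4.026)² = 25.6808510743²
eq2: (x − 33.849)² + (y + 11.293)² = 51.5521317356²
eq3: (x − 9.299)² + (y − 39.009)² = 31.4919298522²
eq1−eq3, eq1−eq2 (x²,y² cancel):
  4.764·x + 86.070·y = 1211.884383
  53.864·x − 14.534·y = -788.883090
det = 4.764·-14.534 − 86.070·53.864 = -4705.314456
x = (1211.884383·-14.534 − 86.070·-788.883090) / -4705.314456 = -10.686988
y = (4.764·-788.883090 − 1211.884383·53.864) / -4705.314456 = 14.671746
|P − Q| = √((-10.686988 − 13.736)² + (14.671746 − -15.903)²) = 39.131796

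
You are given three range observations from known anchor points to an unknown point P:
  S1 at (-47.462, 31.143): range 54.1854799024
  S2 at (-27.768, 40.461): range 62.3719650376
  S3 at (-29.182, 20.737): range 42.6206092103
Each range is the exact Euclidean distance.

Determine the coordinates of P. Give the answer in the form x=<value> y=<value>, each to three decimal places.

eq1: (x + 47.462)² + (y − 31.143)² = 54.1854799024²
eq2: (x + 27.768)² + (y − 40.461)² = 62.3719650376²
eq3: (x + 29.182)² + (y − 20.737)² = 42.6206092103²
eq1−eq2, eq1−eq3 (x²,y² cancel):
  39.388·x + 18.636·y = -1768.569338
  36.560·x − 20.812·y = -821.365697
det = 39.388·-20.812 − 18.636·36.560 = -1501.075216
x = (-1768.569338·-20.812 − 18.636·-821.365697) / -1501.075216 = -34.718071
y = (39.388·-821.365697 − -1768.569338·36.560) / -1501.075216 = -21.522534

x=-34.718 y=-21.523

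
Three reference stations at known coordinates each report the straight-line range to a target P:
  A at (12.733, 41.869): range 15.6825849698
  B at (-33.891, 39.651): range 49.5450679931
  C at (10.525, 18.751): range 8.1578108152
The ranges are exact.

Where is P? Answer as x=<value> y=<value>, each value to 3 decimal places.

eq1: (x − 12.733)² + (y − 41.869)² = 15.6825849698²
eq2: (x + 33.891)² + (y − 39.651)² = 49.5450679931²
eq3: (x − 10.525)² + (y − 18.751)² = 8.1578108152²
eq3−eq2, eq3−eq1 (x²,y² cancel):
  -88.832·x + 41.800·y = -129.737829
  4.416·x + 46.236·y = 1273.373230
det = -88.832·46.236 − 41.800·4.416 = -4291.825152
x = (-129.737829·46.236 − 41.800·1273.373230) / -4291.825152 = 13.799621
y = (-88.832·1273.373230 − -129.737829·4.416) / -4291.825152 = 26.222729

x=13.800 y=26.223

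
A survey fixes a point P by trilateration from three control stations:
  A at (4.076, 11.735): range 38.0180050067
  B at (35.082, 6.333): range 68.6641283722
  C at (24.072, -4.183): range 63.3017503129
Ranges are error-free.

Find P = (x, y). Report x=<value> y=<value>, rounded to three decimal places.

eq1: (x − 4.076)² + (y − 11.735)² = 38.0180050067²
eq2: (x − 35.082)² + (y − 6.333)² = 68.6641283722²
eq3: (x − 24.072)² + (y + 4.183)² = 63.3017503129²
eq3−eq1, eq3−eq2 (x²,y² cancel):
  -39.992·x + 31.836·y = 2119.108216
  22.020·x + 21.032·y = -33.755992
det = -39.992·21.032 − 31.836·22.020 = -1542.140464
x = (2119.108216·21.032 − 31.836·-33.755992) / -1542.140464 = -29.597654
y = (-39.992·-33.755992 − 2119.108216·22.020) / -1542.140464 = 29.383052

x=-29.598 y=29.383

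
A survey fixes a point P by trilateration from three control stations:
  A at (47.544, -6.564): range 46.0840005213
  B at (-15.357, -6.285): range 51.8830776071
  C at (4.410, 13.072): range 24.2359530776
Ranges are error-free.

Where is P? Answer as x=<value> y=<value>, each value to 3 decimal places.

eq1: (x − 47.544)² + (y + 6.564)² = 46.0840005213²
eq2: (x + 15.357)² + (y + 6.285)² = 51.8830776071²
eq3: (x − 4.410)² + (y − 13.072)² = 24.2359530776²
eq3−eq2, eq3−eq1 (x²,y² cancel):
  -39.534·x − 38.714·y = -2019.458930
  86.268·x − 39.272·y = 576.839066
det = -39.534·-39.272 − -38.714·86.268 = 4892.358600
x = (-2019.458930·-39.272 − -38.714·576.839066) / 4892.358600 = 20.775243
y = (-39.534·576.839066 − -2019.458930·86.268) / 4892.358600 = 30.948248

x=20.775 y=30.948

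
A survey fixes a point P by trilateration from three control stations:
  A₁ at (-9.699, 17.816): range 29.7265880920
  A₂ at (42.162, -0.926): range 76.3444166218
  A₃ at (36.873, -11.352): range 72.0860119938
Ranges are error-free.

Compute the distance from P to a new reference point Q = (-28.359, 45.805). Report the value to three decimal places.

eq1: (x + 9.699)² + (y − 17.816)² = 29.7265880920²
eq2: (x − 42.162)² + (y + 0.926)² = 76.3444166218²
eq3: (x − 36.873)² + (y + 11.352)² = 72.0860119938²
eq2−eq1, eq2−eq3 (x²,y² cancel):
  -103.722·x + 37.484·y = 3577.788647
  -10.578·x − 20.852·y = 342.071137
det = -103.722·-20.852 − 37.484·-10.578 = 2559.316896
x = (3577.788647·-20.852 − 37.484·342.071137) / 2559.316896 = -34.159991
y = (-103.722·342.071137 − 3577.788647·-10.578) / 2559.316896 = 0.924288
|P − Q| = √((-34.159991 − -28.359)² + (0.924288 − 45.805)²) = 45.254059

45.254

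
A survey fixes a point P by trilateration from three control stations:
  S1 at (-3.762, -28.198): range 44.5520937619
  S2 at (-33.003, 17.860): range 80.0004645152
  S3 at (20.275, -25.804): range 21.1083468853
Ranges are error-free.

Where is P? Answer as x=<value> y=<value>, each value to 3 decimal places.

x=39.233 y=-16.521

eq1: (x + 3.762)² + (y + 28.198)² = 44.5520937619²
eq2: (x + 33.003)² + (y − 17.860)² = 80.0004645152²
eq3: (x − 20.275)² + (y + 25.804)² = 21.1083468853²
eq2−eq3, eq2−eq1 (x²,y² cancel):
  106.556·x − 87.328·y = 5623.256446
  58.482·x − 92.116·y = 3816.287503
det = 106.556·-92.116 − -87.328·58.482 = -4708.396400
x = (5623.256446·-92.116 − -87.328·3816.287503) / -4708.396400 = 39.232707
y = (106.556·3816.287503 − 5623.256446·58.482) / -4708.396400 = -16.521346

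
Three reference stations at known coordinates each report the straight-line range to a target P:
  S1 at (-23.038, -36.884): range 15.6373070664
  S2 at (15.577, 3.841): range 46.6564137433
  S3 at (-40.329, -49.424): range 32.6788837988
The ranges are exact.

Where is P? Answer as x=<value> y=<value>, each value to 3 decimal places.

eq1: (x + 23.038)² + (y + 36.884)² = 15.6373070664²
eq2: (x − 15.577)² + (y − 3.841)² = 46.6564137433²
eq3: (x + 40.329)² + (y + 49.424)² = 32.6788837988²
eq1−eq3, eq1−eq2 (x²,y² cancel):
  -34.582·x − 25.080·y = 1354.597043
  77.230·x + 81.450·y = -3566.078261
det = -34.582·81.450 − -25.080·77.230 = -879.775500
x = (1354.597043·81.450 − -25.080·-3566.078261) / -879.775500 = -23.750021
y = (-34.582·-3566.078261 − 1354.597043·77.230) / -879.775500 = -21.262912

x=-23.750 y=-21.263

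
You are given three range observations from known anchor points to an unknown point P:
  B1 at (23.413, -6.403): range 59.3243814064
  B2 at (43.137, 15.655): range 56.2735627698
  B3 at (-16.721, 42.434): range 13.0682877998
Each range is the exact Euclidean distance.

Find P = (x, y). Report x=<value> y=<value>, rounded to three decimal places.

eq1: (x − 23.413)² + (y + 6.403)² = 59.3243814064²
eq2: (x − 43.137)² + (y − 15.655)² = 56.2735627698²
eq3: (x + 16.721)² + (y − 42.434)² = 13.0682877998²
eq2−eq3, eq2−eq1 (x²,y² cancel):
  -119.716·x + 53.558·y = 2970.290124
  -39.448·x − 44.116·y = -1869.381178
det = -119.716·-44.116 − 53.558·-39.448 = 7394.147040
x = (2970.290124·-44.116 − 53.558·-1869.381178) / 7394.147040 = -4.181280
y = (-119.716·-1869.381178 − 2970.290124·-39.448) / 7394.147040 = 46.113073

x=-4.181 y=46.113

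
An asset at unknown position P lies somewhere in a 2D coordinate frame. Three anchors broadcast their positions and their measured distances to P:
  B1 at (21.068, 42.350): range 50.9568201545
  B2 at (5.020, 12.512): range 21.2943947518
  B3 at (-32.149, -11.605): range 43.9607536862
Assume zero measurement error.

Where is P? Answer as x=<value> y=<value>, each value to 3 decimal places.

x=11.640 y=-7.727

eq1: (x − 21.068)² + (y − 42.350)² = 50.9568201545²
eq2: (x − 5.020)² + (y − 12.512)² = 21.2943947518²
eq3: (x + 32.149)² + (y + 11.605)² = 43.9607536862²
eq1−eq2, eq1−eq3 (x²,y² cancel):
  -32.096·x − 59.676·y = 87.513692
  -106.434·x − 107.910·y = -405.099242
det = -32.096·-107.910 − -59.676·-106.434 = -2888.076024
x = (87.513692·-107.910 − -59.676·-405.099242) / -2888.076024 = 11.640381
y = (-32.096·-405.099242 − 87.513692·-106.434) / -2888.076024 = -7.727116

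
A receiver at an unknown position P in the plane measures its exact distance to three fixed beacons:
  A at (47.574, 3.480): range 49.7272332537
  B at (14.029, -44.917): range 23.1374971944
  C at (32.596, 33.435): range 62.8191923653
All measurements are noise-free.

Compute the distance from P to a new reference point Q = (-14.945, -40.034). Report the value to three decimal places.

eq1: (x − 47.574)² + (y − 3.480)² = 49.7272332537²
eq2: (x − 14.029)² + (y + 44.917)² = 23.1374971944²
eq3: (x − 32.596)² + (y − 33.435)² = 62.8191923653²
eq1−eq2, eq1−eq3 (x²,y² cancel):
  -67.090·x − 96.794·y = 1876.407805
  -29.956·x + 59.910·y = -1568.450637
det = -67.090·59.910 − -96.794·-29.956 = -6918.922964
x = (1876.407805·59.910 − -96.794·-1568.450637) / -6918.922964 = 5.694675
y = (-67.090·-1568.450637 − 1876.407805·-29.956) / -6918.922964 = -23.332681
|P − Q| = √((5.694675 − -14.945)² + (-23.332681 − -40.034)²) = 26.550522

26.551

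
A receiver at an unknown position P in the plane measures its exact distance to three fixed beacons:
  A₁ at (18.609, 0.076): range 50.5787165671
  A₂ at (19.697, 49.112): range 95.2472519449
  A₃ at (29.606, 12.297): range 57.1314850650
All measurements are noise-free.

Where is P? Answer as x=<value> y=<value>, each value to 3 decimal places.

eq1: (x − 18.609)² + (y − 0.076)² = 50.5787165671²
eq2: (x − 19.697)² + (y − 49.112)² = 95.2472519449²
eq3: (x − 29.606)² + (y − 12.297)² = 57.1314850650²
eq2−eq3, eq2−eq1 (x²,y² cancel):
  19.818·x − 73.630·y = 4035.803509
  -2.176·x − 98.072·y = 4060.172737
det = 19.818·-98.072 − -73.630·-2.176 = -2103.809776
x = (4035.803509·-98.072 − -73.630·4060.172737) / -2103.809776 = 46.034962
y = (19.818·4060.172737 − 4035.803509·-2.176) / -2103.809776 = -42.421331

x=46.035 y=-42.421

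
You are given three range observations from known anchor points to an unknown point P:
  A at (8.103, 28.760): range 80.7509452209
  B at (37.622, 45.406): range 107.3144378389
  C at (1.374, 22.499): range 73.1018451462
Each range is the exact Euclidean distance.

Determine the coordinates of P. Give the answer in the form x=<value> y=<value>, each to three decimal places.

eq1: (x − 8.103)² + (y − 28.760)² = 80.7509452209²
eq2: (x − 37.622)² + (y − 45.406)² = 107.3144378389²
eq3: (x − 1.374)² + (y − 22.499)² = 73.1018451462²
eq2−eq3, eq2−eq1 (x²,y² cancel):
  -72.496·x − 45.814·y = 3203.481962
  -59.038·x − 33.292·y = 2411.349904
det = -72.496·-33.292 − -45.814·-59.038 = -291.230100
x = (3203.481962·-33.292 − -45.814·2411.349904) / -291.230100 = -13.127980
y = (-72.496·2411.349904 − 3203.481962·-59.038) / -291.230100 = -49.149952

x=-13.128 y=-49.150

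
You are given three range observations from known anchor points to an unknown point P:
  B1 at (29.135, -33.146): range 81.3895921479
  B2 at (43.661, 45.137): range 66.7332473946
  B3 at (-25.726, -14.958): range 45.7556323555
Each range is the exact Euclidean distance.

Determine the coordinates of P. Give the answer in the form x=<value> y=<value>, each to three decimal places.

x=-21.469 y=30.599

eq1: (x − 29.135)² + (y + 33.146)² = 81.3895921479²
eq2: (x − 43.661)² + (y − 45.137)² = 66.7332473946²
eq3: (x + 25.726)² + (y + 14.958)² = 45.7556323555²
eq1−eq3, eq1−eq2 (x²,y² cancel):
  -109.722·x + 36.376·y = 3468.751117
  29.052·x + 156.566·y = 4167.065551
det = -109.722·156.566 − 36.376·29.052 = -18235.530204
x = (3468.751117·156.566 − 36.376·4167.065551) / -18235.530204 = -21.469478
y = (-109.722·4167.065551 − 3468.751117·29.052) / -18235.530204 = 30.599216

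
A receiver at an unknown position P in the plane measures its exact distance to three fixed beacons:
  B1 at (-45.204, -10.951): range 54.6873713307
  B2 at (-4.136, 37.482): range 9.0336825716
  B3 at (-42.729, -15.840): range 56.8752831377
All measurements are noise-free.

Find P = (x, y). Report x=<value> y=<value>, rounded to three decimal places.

x=-8.452 y=29.546

eq1: (x + 45.204)² + (y + 10.951)² = 54.6873713307²
eq2: (x + 4.136)² + (y − 37.482)² = 9.0336825716²
eq3: (x + 42.729)² + (y + 15.840)² = 56.8752831377²
eq1−eq3, eq1−eq2 (x²,y² cancel):
  4.950·x − 9.778·y = -330.742225
  82.136·x + 96.866·y = 2167.781965
det = 4.950·96.866 − -9.778·82.136 = 1282.612508
x = (-330.742225·96.866 − -9.778·2167.781965) / 1282.612508 = -8.452361
y = (4.950·2167.781965 − -330.742225·82.136) / 1282.612508 = 29.546230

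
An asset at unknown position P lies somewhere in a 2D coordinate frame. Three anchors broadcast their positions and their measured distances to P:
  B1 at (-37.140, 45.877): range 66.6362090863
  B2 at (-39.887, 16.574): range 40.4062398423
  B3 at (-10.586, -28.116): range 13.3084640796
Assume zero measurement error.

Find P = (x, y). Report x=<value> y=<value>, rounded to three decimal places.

x=-19.728 y=-18.444

eq1: (x + 37.140)² + (y − 45.877)² = 66.6362090863²
eq2: (x + 39.887)² + (y − 16.574)² = 40.4062398423²
eq3: (x + 10.586)² + (y + 28.116)² = 13.3084640796²
eq2−eq1, eq2−eq3 (x²,y² cancel):
  5.494·x + 58.606·y = -1189.311659
  58.602·x − 89.380·y = 492.451609
det = 5.494·-89.380 − 58.606·58.602 = -3925.482532
x = (-1189.311659·-89.380 − 58.606·492.451609) / -3925.482532 = -19.727526
y = (5.494·492.451609 − -1189.311659·58.602) / -3925.482532 = -18.443993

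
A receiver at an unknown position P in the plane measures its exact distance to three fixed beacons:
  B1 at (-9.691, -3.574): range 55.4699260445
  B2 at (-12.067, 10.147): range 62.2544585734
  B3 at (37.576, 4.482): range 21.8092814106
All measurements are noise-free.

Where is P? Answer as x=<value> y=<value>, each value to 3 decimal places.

eq1: (x + 9.691)² + (y + 3.574)² = 55.4699260445²
eq2: (x + 12.067)² + (y − 10.147)² = 62.2544585734²
eq3: (x − 37.576)² + (y − 4.482)² = 21.8092814106²
eq3−eq2, eq3−eq1 (x²,y² cancel):
  -99.286·x + 11.330·y = -4583.442859
  -94.534·x − 16.112·y = -3926.623083
det = -99.286·-16.112 − 11.330·-94.534 = 2670.766252
x = (-4583.442859·-16.112 − 11.330·-3926.623083) / 2670.766252 = 44.308284
y = (-99.286·-3926.623083 − -4583.442859·-94.534) / 2670.766252 = -16.262182

x=44.308 y=-16.262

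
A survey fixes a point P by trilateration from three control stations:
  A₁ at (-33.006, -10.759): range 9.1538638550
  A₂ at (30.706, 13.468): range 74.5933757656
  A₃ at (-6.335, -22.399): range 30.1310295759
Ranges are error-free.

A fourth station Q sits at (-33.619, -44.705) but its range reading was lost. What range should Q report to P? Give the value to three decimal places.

eq1: (x + 33.006)² + (y + 10.759)² = 9.1538638550²
eq2: (x − 30.706)² + (y − 13.468)² = 74.5933757656²
eq3: (x + 6.335)² + (y + 22.399)² = 30.1310295759²
eq3−eq2, eq3−eq1 (x²,y² cancel):
  74.082·x + 71.734·y = -4073.894731
  -53.342·x + 23.280·y = 1487.390411
det = 74.082·23.280 − 71.734·-53.342 = 5551.063988
x = (-4073.894731·23.280 − 71.734·1487.390411) / 5551.063988 = -36.305965
y = (74.082·1487.390411 − -4073.894731·-53.342) / 5551.063988 = -19.297352
|P − Q| = √((-36.305965 − -33.619)² + (-19.297352 − -44.705)²) = 25.549332

25.549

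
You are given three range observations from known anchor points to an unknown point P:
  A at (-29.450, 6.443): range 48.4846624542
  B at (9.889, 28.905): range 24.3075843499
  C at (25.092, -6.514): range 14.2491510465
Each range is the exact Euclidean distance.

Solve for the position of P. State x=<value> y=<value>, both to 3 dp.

x=19.035 y=6.384

eq1: (x + 29.450)² + (y − 6.443)² = 48.4846624542²
eq2: (x − 9.889)² + (y − 28.905)² = 24.3075843499²
eq3: (x − 25.092)² + (y + 6.514)² = 14.2491510465²
eq1−eq3, eq1−eq2 (x²,y² cancel):
  109.084·x − 25.914·y = 1910.950099
  78.678·x + 44.924·y = 1784.380433
det = 109.084·44.924 − -25.914·78.678 = 6939.351308
x = (1910.950099·44.924 − -25.914·1784.380433) / 6939.351308 = 19.034626
y = (109.084·1784.380433 − 1910.950099·78.678) / 6939.351308 = 6.383540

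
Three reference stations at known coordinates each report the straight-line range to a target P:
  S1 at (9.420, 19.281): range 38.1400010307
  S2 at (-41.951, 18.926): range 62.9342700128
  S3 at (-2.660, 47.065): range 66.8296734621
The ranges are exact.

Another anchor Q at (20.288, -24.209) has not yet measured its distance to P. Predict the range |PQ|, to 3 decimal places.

eq1: (x − 9.420)² + (y − 19.281)² = 38.1400010307²
eq2: (x + 41.951)² + (y − 18.926)² = 62.9342700128²
eq3: (x + 2.660)² + (y − 47.065)² = 66.8296734621²
eq2−eq3, eq2−eq1 (x²,y² cancel):
  78.582·x + 56.278·y = -401.372965
  102.742·x + 0.710·y = 848.476147
det = 78.582·0.710 − 56.278·102.742 = -5726.321056
x = (-401.372965·0.710 − 56.278·848.476147) / -5726.321056 = 8.388547
y = (78.582·848.476147 − -401.372965·102.742) / -5726.321056 = -18.845051
|P − Q| = √((8.388547 − 20.288)² + (-18.845051 − -24.209)²) = 13.052545

13.053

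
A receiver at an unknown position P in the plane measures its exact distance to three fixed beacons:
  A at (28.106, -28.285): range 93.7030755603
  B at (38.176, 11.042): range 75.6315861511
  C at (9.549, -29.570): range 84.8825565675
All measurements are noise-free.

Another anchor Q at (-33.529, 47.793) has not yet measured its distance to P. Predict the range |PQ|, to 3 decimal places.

eq1: (x − 28.106)² + (y + 28.285)² = 93.7030755603²
eq2: (x − 38.176)² + (y − 11.042)² = 75.6315861511²
eq3: (x − 9.549)² + (y + 29.570)² = 84.8825565675²
eq3−eq1, eq3−eq2 (x²,y² cancel):
  37.114·x + 2.570·y = -950.797800
  57.254·x + 81.224·y = 2098.676025
det = 37.114·81.224 − 2.570·57.254 = 2867.404756
x = (-950.797800·81.224 − 2.570·2098.676025) / 2867.404756 = -28.813929
y = (37.114·2098.676025 − -950.797800·57.254) / 2867.404756 = 46.148783
|P − Q| = √((-28.813929 − -33.529)² + (46.148783 − 47.793)²) = 4.993530

4.994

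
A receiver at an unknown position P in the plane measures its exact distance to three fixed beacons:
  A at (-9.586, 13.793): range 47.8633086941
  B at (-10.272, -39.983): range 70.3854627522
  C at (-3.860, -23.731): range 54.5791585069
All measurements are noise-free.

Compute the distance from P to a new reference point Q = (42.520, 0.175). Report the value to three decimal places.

11.705

eq1: (x + 9.586)² + (y − 13.793)² = 47.8633086941²
eq2: (x + 10.272)² + (y + 39.983)² = 70.3854627522²
eq3: (x + 3.860)² + (y + 23.731)² = 54.5791585069²
eq2−eq1, eq2−eq3 (x²,y² cancel):
  1.372·x + 107.552·y = 1241.201020
  12.824·x + 32.504·y = 849.134512
det = 1.372·32.504 − 107.552·12.824 = -1334.651360
x = (1241.201020·32.504 − 107.552·849.134512) / -1334.651360 = 38.198827
y = (1.372·849.134512 − 1241.201020·12.824) / -1334.651360 = 11.053186
|P − Q| = √((38.198827 − 42.520)² + (11.053186 − 0.175)²) = 11.705018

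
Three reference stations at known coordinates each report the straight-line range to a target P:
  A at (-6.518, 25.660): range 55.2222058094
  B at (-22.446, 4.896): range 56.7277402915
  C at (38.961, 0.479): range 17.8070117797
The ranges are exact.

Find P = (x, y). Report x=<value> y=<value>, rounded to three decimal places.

x=30.589 y=-15.237

eq1: (x + 6.518)² + (y − 25.660)² = 55.2222058094²
eq2: (x + 22.446)² + (y − 4.896)² = 56.7277402915²
eq3: (x − 38.961)² + (y − 0.479)² = 17.8070117797²
eq3−eq1, eq3−eq2 (x²,y² cancel):
  -90.958·x + 50.362·y = -3549.671384
  -122.814·x + 8.834·y = -3891.342080
det = -90.958·8.834 − 50.362·-122.814 = 5381.635696
x = (-3549.671384·8.834 − 50.362·-3891.342080) / 5381.635696 = 30.588836
y = (-90.958·-3891.342080 − -3549.671384·-122.814) / 5381.635696 = -15.237124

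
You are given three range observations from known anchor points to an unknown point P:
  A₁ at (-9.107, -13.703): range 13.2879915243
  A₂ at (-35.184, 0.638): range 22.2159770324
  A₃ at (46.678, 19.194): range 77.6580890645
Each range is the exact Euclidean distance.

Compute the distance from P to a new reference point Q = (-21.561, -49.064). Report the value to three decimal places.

31.876

eq1: (x + 9.107)² + (y + 13.703)² = 13.2879915243²
eq2: (x + 35.184)² + (y − 0.638)² = 22.2159770324²
eq3: (x − 46.678)² + (y − 19.194)² = 77.6580890645²
eq1−eq3, eq1−eq2 (x²,y² cancel):
  111.570·x + 65.794·y = -3577.672416
  -52.154·x + 28.682·y = 650.632325
det = 111.570·28.682 − 65.794·-52.154 = 6631.471016
x = (-3577.672416·28.682 − 65.794·650.632325) / 6631.471016 = -21.929147
y = (111.570·650.632325 − -3577.672416·-52.154) / 6631.471016 = -17.190587
|P − Q| = √((-21.929147 − -21.561)² + (-17.190587 − -49.064)²) = 31.875539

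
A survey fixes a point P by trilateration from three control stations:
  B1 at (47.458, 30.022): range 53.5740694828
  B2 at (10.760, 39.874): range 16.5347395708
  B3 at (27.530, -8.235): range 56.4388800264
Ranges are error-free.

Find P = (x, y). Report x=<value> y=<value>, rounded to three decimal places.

eq1: (x − 47.458)² + (y − 30.022)² = 53.5740694828²
eq2: (x − 10.760)² + (y − 39.874)² = 16.5347395708²
eq3: (x − 27.530)² + (y + 8.235)² = 56.4388800264²
eq1−eq3, eq1−eq2 (x²,y² cancel):
  -39.856·x − 76.514·y = -2643.032381
  -73.396·x + 19.704·y = 1148.914536
det = -39.856·19.704 − -76.514·-73.396 = -6401.144168
x = (-2643.032381·19.704 − -76.514·1148.914536) / -6401.144168 = -5.597396
y = (-39.856·1148.914536 − -2643.032381·-73.396) / -6401.144168 = 37.458794

x=-5.597 y=37.459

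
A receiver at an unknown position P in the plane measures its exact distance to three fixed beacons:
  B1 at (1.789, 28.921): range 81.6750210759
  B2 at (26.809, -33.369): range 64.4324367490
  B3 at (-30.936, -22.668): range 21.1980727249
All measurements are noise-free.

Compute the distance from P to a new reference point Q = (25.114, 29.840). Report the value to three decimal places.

eq1: (x − 1.789)² + (y − 28.921)² = 81.6750210759²
eq2: (x − 26.809)² + (y + 33.369)² = 64.4324367490²
eq3: (x + 30.936)² + (y + 22.668)² = 21.1980727249²
eq2−eq1, eq2−eq3 (x²,y² cancel):
  -50.040·x + 124.580·y = -3511.858042
  -115.490·x + 21.402·y = 3340.842296
det = -50.040·21.402 − 124.580·-115.490 = 13316.788120
x = (-3511.858042·21.402 − 124.580·3340.842296) / 13316.788120 = -36.898005
y = (-50.040·3340.842296 − -3511.858042·-115.490) / 13316.788120 = -43.010389
|P − Q| = √((-36.898005 − 25.114)² + (-43.010389 − 29.840)²) = 95.669577

95.670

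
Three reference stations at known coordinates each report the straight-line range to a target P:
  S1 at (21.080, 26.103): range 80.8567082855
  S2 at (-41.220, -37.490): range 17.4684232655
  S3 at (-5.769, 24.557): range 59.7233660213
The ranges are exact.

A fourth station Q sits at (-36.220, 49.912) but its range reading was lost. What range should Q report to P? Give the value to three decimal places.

70.905

eq1: (x − 21.080)² + (y − 26.103)² = 80.8567082855²
eq2: (x + 41.220)² + (y + 37.490)² = 17.4684232655²
eq3: (x + 5.769)² + (y − 24.557)² = 59.7233660213²
eq2−eq1, eq2−eq3 (x²,y² cancel):
  124.600·x + 127.186·y = -8211.516954
  70.902·x + 124.094·y = -5729.995528
det = 124.600·124.094 − 127.186·70.902 = 6444.370628
x = (-8211.516954·124.094 − 127.186·-5729.995528) / 6444.370628 = -45.035395
y = (124.600·-5729.995528 − -8211.516954·70.902) / 6444.370628 = -20.443341
|P − Q| = √((-45.035395 − -36.220)² + (-20.443341 − 49.912)²) = 70.905467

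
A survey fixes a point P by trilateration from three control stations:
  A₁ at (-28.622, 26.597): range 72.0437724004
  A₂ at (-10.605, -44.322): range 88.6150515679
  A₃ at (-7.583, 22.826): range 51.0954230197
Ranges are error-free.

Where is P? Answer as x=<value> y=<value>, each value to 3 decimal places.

eq1: (x + 28.622)² + (y − 26.597)² = 72.0437724004²
eq2: (x + 10.605)² + (y + 44.322)² = 88.6150515679²
eq3: (x + 7.583)² + (y − 22.826)² = 51.0954230197²
eq2−eq3, eq2−eq1 (x²,y² cancel):
  6.044·x + 134.296·y = 3743.507567
  -36.034·x + 141.838·y = 2112.035807
det = 6.044·141.838 − 134.296·-36.034 = 5696.490936
x = (3743.507567·141.838 − 134.296·2112.035807) / 5696.490936 = 43.418601
y = (6.044·2112.035807 − 3743.507567·-36.034) / 5696.490936 = 25.920992

x=43.419 y=25.921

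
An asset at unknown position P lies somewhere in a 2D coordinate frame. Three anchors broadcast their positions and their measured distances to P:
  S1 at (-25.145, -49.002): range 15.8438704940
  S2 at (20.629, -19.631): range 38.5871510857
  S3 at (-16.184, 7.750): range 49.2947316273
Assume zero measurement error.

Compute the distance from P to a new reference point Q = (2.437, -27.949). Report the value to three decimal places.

19.156

eq1: (x + 25.145)² + (y + 49.002)² = 15.8438704940²
eq2: (x − 20.629)² + (y + 19.631)² = 38.5871510857²
eq3: (x + 16.184)² + (y − 7.750)² = 49.2947316273²
eq3−eq2, eq3−eq1 (x²,y² cancel):
  73.626·x − 54.762·y = 1429.949783
  -17.922·x − 113.504·y = 4890.425007
det = 73.626·-113.504 − -54.762·-17.922 = -9338.290068
x = (1429.949783·-113.504 − -54.762·4890.425007) / -9338.290068 = -11.298046
y = (73.626·4890.425007 − 1429.949783·-17.922) / -9338.290068 = -41.301993
|P − Q| = √((-11.298046 − 2.437)² + (-41.301993 − -27.949)²) = 19.156041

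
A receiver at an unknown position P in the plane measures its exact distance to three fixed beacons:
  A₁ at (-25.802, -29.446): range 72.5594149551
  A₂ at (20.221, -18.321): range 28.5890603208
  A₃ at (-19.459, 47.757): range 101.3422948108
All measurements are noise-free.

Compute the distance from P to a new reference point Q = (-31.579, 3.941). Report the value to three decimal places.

84.965

eq1: (x + 25.802)² + (y + 29.446)² = 72.5594149551²
eq2: (x − 20.221)² + (y + 18.321)² = 28.5890603208²
eq3: (x + 19.459)² + (y − 47.757)² = 101.3422948108²
eq1−eq3, eq1−eq2 (x²,y² cancel):
  12.686·x + 154.406·y = -3878.818409
  92.046·x + 22.250·y = 3659.272091
det = 12.686·22.250 − 154.406·92.046 = -13930.191176
x = (-3878.818409·22.250 − 154.406·3659.272091) / -13930.191176 = 46.755803
y = (12.686·3659.272091 − -3878.818409·92.046) / -13930.191176 = -28.962362
|P − Q| = √((46.755803 − -31.579)² + (-28.962362 − 3.941)²) = 84.964538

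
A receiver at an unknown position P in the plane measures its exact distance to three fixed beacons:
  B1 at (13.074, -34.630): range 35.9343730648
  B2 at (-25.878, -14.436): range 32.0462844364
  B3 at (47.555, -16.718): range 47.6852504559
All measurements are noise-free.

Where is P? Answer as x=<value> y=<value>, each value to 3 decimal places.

eq1: (x − 13.074)² + (y + 34.630)² = 35.9343730648²
eq2: (x + 25.878)² + (y + 14.436)² = 32.0462844364²
eq3: (x − 47.555)² + (y + 16.718)² = 47.6852504559²
eq3−eq2, eq3−eq1 (x²,y² cancel):
  -146.866·x + 4.564·y = -415.981804
  -68.962·x − 35.824·y = -188.199230
det = -146.866·-35.824 − 4.564·-68.962 = 5576.070152
x = (-415.981804·-35.824 − 4.564·-188.199230) / 5576.070152 = 2.826556
y = (-146.866·-188.199230 − -415.981804·-68.962) / 5576.070152 = -0.187743

x=2.827 y=-0.188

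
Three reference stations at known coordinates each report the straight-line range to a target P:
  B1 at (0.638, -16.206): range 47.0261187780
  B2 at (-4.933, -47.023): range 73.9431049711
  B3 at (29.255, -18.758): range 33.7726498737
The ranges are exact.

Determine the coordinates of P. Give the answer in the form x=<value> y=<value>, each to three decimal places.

eq1: (x − 0.638)² + (y + 16.206)² = 47.0261187780²
eq2: (x + 4.933)² + (y + 47.023)² = 73.9431049711²
eq3: (x − 29.255)² + (y + 18.758)² = 33.7726498737²
eq3−eq1, eq3−eq2 (x²,y² cancel):
  -57.234·x + 5.104·y = -2015.540077
  -68.376·x − 56.530·y = -3299.211464
det = -57.234·-56.530 − 5.104·-68.376 = 3584.429124
x = (-2015.540077·-56.530 − 5.104·-3299.211464) / 3584.429124 = 36.484933
y = (-57.234·-3299.211464 − -2015.540077·-68.376) / 3584.429124 = 14.231695

x=36.485 y=14.232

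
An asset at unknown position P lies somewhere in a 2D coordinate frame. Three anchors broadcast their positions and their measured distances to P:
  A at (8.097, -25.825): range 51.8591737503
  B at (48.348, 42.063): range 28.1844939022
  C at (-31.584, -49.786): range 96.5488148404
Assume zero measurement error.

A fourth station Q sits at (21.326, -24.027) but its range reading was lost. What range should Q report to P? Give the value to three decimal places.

eq1: (x − 8.097)² + (y + 25.825)² = 51.8591737503²
eq2: (x − 48.348)² + (y − 42.063)² = 28.1844939022²
eq3: (x + 31.584)² + (y + 49.786)² = 96.5488148404²
eq2−eq1, eq2−eq3 (x²,y² cancel):
  -80.502·x − 135.776·y = -5269.341245
  -159.864·x − 183.698·y = -9157.938172
det = -80.502·-183.698 − -135.776·-159.864 = -6917.638068
x = (-5269.341245·-183.698 − -135.776·-9157.938172) / -6917.638068 = 39.820060
y = (-80.502·-9157.938172 − -5269.341245·-159.864) / -6917.638068 = 15.199643
|P − Q| = √((39.820060 − 21.326)² + (15.199643 − -24.027)²) = 43.367728

43.368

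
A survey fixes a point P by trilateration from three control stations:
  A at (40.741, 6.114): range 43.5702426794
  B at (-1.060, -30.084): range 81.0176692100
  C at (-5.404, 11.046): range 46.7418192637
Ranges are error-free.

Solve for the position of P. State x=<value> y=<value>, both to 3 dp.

eq1: (x − 40.741)² + (y − 6.114)² = 43.5702426794²
eq2: (x + 1.060)² + (y + 30.084)² = 81.0176692100²
eq3: (x + 5.404)² + (y − 11.046)² = 46.7418192637²
eq2−eq3, eq2−eq1 (x²,y² cancel):
  -8.688·x + 82.260·y = 3624.111732
  83.602·x + 72.396·y = 5456.536098
det = -8.688·72.396 − 82.260·83.602 = -7506.076968
x = (3624.111732·72.396 − 82.260·5456.536098) / -7506.076968 = 24.844332
y = (-8.688·5456.536098 − 3624.111732·83.602) / -7506.076968 = 46.680760

x=24.844 y=46.681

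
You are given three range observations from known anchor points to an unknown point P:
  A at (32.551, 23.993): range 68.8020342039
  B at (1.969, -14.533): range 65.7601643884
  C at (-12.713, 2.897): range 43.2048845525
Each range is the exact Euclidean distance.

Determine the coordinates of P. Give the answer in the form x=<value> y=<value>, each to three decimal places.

eq1: (x − 32.551)² + (y − 23.993)² = 68.8020342039²
eq2: (x − 1.969)² + (y + 14.533)² = 65.7601643884²
eq3: (x + 12.713)² + (y − 2.897)² = 43.2048845525²
eq3−eq1, eq3−eq2 (x²,y² cancel):
  90.528·x + 42.192·y = -1401.839189
  29.364·x − 34.860·y = -2412.665099
det = 90.528·-34.860 − 42.192·29.364 = -4394.731968
x = (-1401.839189·-34.860 − 42.192·-2412.665099) / -4394.731968 = -34.282701
y = (90.528·-2412.665099 − -1401.839189·29.364) / -4394.731968 = 40.332412

x=-34.283 y=40.332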